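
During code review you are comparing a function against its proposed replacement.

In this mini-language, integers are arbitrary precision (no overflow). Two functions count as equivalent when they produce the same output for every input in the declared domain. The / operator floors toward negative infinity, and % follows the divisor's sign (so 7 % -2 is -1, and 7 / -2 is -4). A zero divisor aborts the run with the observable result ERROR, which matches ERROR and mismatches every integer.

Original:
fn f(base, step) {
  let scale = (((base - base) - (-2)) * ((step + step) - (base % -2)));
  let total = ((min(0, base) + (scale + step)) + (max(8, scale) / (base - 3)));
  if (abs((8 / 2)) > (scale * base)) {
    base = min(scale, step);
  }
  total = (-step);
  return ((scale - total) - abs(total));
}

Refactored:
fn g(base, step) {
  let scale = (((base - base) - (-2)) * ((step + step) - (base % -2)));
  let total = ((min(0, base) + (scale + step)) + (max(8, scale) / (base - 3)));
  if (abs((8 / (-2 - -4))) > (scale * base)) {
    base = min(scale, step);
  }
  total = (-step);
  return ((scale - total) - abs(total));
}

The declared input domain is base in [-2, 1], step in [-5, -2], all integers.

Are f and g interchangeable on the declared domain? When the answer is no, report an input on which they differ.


Reading the diff, among the changes: arithmetic usage differs; also constant usage differs.
As a probe, take base=-1, step=-3: f runs scale := -10 | total := -16 | (abs((8 / 2)) > (scale * base)): false | total := 3 | result -16; g runs scale := -10 | total := -16 | (abs((8 / (-2 - -4))) > (scale * base)): false | total := 3 | result -16; both end at -16.
Sweeping the whole domain (16 inputs) finds no disagreement.
verdict: equivalent


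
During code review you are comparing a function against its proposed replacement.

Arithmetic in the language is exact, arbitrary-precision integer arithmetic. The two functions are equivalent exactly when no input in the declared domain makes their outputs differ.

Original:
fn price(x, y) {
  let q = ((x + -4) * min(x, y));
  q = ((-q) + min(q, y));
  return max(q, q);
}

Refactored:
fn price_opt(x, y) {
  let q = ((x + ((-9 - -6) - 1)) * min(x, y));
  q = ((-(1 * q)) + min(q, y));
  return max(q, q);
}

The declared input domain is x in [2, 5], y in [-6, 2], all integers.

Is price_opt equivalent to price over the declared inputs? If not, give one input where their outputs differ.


Differences: constant usage differs, plus arithmetic usage differs — yet all 36 inputs agree.
verdict: equivalent


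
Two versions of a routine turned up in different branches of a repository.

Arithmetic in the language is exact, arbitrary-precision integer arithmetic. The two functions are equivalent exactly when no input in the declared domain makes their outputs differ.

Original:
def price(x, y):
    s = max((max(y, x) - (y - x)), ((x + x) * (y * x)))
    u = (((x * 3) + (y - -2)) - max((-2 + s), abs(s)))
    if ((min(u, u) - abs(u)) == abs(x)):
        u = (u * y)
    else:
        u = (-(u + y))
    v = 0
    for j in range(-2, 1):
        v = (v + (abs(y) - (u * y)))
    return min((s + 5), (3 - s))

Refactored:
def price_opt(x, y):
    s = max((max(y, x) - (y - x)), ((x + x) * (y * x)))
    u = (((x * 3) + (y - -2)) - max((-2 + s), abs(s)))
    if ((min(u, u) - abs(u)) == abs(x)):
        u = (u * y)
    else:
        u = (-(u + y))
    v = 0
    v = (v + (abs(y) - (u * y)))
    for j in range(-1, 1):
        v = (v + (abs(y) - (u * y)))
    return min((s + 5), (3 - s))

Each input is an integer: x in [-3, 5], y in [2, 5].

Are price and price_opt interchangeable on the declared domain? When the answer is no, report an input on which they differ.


Equivalent — the differences include min/max/abs usage differs; and statement counts differ; and loop structure differs; and arithmetic usage differs, yet no declared input distinguishes the two.
Spot check at x=3, y=4 — price: s = 72; u = -57; ((min(u, u) - abs(u)) == abs(x)) -> false; u = 53; v = 0; [j=-2]; v = -208; [j=-1]; v = -416; [j=0]; v = -624; return -69. price_opt: s = 72; u = -57; ((min(u, u) - abs(u)) == abs(x)) -> false; u = 53; v = 0; v = -208; [j=-1]; v = -416; [j=0]; v = -624; return -69. Both give -69.
An exhaustive pass over the 36 declared inputs shows identical outputs.
verdict: equivalent


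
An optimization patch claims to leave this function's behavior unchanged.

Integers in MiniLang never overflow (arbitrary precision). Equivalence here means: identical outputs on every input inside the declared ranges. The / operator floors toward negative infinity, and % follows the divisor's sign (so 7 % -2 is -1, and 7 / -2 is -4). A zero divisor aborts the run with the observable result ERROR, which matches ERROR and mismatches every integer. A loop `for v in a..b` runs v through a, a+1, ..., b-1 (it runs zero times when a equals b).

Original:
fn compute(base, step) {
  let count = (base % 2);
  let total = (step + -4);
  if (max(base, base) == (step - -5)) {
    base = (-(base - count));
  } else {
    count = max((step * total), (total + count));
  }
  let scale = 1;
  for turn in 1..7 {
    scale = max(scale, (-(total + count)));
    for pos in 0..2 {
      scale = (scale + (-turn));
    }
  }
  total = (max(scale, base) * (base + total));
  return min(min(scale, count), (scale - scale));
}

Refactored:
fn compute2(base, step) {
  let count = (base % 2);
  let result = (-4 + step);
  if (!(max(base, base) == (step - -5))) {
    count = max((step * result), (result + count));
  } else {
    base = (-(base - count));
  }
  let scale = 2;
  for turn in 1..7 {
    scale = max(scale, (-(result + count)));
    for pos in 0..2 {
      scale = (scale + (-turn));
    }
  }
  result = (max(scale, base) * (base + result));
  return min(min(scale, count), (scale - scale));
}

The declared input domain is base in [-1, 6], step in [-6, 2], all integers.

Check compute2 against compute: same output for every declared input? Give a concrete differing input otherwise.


The rewrite breaks on base=-1, step=-5, where the results are -41 and -40.
compute: count becomes 1; next total becomes -9; next (max(base, base) == (step - -5)) evaluates to false; next count becomes 45; next scale becomes 1; next at turn=1:; next scale becomes 1; next at pos=0:; next scale becomes 0; next at pos=1:; next scale becomes -1; next at turn=2:; next scale becomes -1; next at pos=0:; next scale becomes -3; next at pos=1:; next scale becomes -5; next at turn=3:; next scale becomes -5; next at pos=0:; next scale becomes -8; next at pos=1:; next scale becomes -11; next at turn=4:; next scale becomes -11; next at pos=0:; next scale becomes -15; next at pos=1:; next scale becomes -19; next at turn=5:; next scale becomes -19; next at pos=0:; next scale becomes -24; next at pos=1:; next scale becomes -29; next at turn=6:; next scale becomes -29; next at pos=0:; next scale becomes -35; next at pos=1:; next scale becomes -41; next total becomes 10; next final value -41
compute2: count becomes 1; next result becomes -9; next (!(max(base, base) == (step - -5))) evaluates to true; next count becomes 45; next scale becomes 2; next at turn=1:; next scale becomes 2; next at pos=0:; next scale becomes 1; next at pos=1:; next scale becomes 0; next at turn=2:; next scale becomes 0; next at pos=0:; next scale becomes -2; next at pos=1:; next scale becomes -4; next at turn=3:; next scale becomes -4; next at pos=0:; next scale becomes -7; next at pos=1:; next scale becomes -10; next at turn=4:; next scale becomes -10; next at pos=0:; next scale becomes -14; next at pos=1:; next scale becomes -18; next at turn=5:; next scale becomes -18; next at pos=0:; next scale becomes -23; next at pos=1:; next scale becomes -28; next at turn=6:; next scale becomes -28; next at pos=0:; next scale becomes -34; next at pos=1:; next scale becomes -40; next result becomes 10; next final value -40
verdict: not equivalent; witness: base=-1, step=-5


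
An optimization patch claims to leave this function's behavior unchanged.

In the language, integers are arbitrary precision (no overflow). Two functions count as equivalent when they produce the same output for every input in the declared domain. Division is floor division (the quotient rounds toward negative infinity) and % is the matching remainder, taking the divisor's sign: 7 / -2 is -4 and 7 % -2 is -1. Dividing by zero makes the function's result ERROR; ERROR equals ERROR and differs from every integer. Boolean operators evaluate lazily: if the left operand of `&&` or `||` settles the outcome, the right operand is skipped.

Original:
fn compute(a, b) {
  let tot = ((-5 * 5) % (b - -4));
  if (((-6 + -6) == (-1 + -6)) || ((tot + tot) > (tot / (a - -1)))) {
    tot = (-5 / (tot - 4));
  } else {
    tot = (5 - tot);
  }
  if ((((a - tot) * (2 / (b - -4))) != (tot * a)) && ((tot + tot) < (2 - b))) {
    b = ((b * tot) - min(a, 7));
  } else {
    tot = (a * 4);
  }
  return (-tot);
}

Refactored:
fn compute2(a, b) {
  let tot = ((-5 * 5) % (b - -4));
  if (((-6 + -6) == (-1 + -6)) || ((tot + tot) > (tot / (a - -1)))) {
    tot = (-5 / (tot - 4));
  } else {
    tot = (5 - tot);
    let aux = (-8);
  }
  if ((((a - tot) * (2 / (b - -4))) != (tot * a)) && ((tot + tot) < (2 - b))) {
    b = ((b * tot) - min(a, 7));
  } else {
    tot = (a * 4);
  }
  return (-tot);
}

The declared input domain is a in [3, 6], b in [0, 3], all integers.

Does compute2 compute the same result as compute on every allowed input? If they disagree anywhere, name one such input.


This is a faithful refactor — local variable names differ; and statement counts differ; and constant usage differs, but the computed results match everywhere.
One worked example (a=4, b=3) — compute: tot = 3; (((-6 + -6) == (-1 + -6)) || ((tot + tot) > (tot / (a - -1)))) -> true; tot = 5; ((((a - tot) * (2 / (b - -4))) != (tot * a)) && ((tot + tot) < (2 - b))) -> false; tot = 16; return -16; compute2: tot = 3; (((-6 + -6) == (-1 + -6)) || ((tot + tot) > (tot / (a - -1)))) -> true; tot = 5; ((((a - tot) * (2 / (b - -4))) != (tot * a)) && ((tot + tot) < (2 - b))) -> false; tot = 16; return -16; agreement on -16.
Checked all 16 inputs in the declared domain: the outputs agree on every one.
verdict: equivalent


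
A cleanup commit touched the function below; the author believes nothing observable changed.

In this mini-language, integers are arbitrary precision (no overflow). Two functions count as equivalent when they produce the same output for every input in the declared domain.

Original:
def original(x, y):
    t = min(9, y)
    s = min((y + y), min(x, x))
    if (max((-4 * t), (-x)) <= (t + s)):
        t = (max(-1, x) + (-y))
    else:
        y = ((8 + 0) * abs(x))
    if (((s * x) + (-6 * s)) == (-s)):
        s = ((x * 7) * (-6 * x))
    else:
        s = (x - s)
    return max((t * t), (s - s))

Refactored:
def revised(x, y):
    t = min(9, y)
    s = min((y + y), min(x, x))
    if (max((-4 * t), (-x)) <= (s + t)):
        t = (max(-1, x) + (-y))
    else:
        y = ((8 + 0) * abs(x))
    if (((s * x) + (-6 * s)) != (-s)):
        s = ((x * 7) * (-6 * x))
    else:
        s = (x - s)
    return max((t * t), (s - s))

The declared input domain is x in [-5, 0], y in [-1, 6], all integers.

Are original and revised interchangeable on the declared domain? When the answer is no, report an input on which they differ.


Equivalent. The one real change (`(((s * x) + (-6 * s)) == (-s))` became `(((s * x) + (-6 * s)) != (-s))`) has no effect anywhere in the declared ranges.
Every one of the 48 inputs gives matching results.
Spot check at x=-4, y=2 — original: t = 2; s = -4; (max((-4 * t), (-x)) <= (t + s)) -> false; y = 32; (((s * x) + (-6 * s)) == (-s)) -> false; s = 0; return 4. revised: t = 2; s = -4; (max((-4 * t), (-x)) <= (s + t)) -> false; y = 32; (((s * x) + (-6 * s)) != (-s)) -> true; s = -672; return 4. Both give 4.
verdict: equivalent


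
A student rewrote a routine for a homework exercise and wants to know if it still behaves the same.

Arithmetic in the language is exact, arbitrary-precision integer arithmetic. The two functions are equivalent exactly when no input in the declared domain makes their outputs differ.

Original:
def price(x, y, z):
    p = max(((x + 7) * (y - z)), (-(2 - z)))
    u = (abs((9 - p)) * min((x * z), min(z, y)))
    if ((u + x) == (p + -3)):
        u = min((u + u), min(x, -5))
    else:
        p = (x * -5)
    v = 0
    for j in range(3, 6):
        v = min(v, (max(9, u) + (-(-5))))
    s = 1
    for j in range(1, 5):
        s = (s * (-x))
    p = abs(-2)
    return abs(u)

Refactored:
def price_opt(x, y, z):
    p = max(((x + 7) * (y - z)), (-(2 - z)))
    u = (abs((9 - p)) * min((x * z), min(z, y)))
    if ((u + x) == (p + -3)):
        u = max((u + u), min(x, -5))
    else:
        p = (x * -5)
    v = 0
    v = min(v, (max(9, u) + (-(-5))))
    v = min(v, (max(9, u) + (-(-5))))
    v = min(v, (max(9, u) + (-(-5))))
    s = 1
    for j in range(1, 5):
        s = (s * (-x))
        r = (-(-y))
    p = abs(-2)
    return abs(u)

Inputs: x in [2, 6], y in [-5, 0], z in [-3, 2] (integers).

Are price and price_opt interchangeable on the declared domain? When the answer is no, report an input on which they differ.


Not equivalent: x=6, y=-1, z=0 separates them (22 vs 5).
price: p becomes -2; next u becomes -11; next ((u + x) == (p + -3)) evaluates to true; next u becomes -22; next v becomes 0; next at j=3:; next v becomes 0; next at j=4:; next v becomes 0; next at j=5:; next v becomes 0; next s becomes 1; next at j=1:; next s becomes -6; next at j=2:; next s becomes 36; next at j=3:; next s becomes -216; next at j=4:; next s becomes 1296; next p becomes 2; next final value 22
price_opt: p becomes -2; next u becomes -11; next ((u + x) == (p + -3)) evaluates to true; next u becomes -5; next v becomes 0; next v becomes 0; next v becomes 0; next v becomes 0; next s becomes 1; next at j=1:; next s becomes -6; next r becomes -1; next at j=2:; next s becomes 36; next r becomes -1; next at j=3:; next s becomes -216; next r becomes -1; next at j=4:; next s becomes 1296; next r becomes -1; next p becomes 2; next final value 5
verdict: not equivalent; witness: x=6, y=-1, z=0


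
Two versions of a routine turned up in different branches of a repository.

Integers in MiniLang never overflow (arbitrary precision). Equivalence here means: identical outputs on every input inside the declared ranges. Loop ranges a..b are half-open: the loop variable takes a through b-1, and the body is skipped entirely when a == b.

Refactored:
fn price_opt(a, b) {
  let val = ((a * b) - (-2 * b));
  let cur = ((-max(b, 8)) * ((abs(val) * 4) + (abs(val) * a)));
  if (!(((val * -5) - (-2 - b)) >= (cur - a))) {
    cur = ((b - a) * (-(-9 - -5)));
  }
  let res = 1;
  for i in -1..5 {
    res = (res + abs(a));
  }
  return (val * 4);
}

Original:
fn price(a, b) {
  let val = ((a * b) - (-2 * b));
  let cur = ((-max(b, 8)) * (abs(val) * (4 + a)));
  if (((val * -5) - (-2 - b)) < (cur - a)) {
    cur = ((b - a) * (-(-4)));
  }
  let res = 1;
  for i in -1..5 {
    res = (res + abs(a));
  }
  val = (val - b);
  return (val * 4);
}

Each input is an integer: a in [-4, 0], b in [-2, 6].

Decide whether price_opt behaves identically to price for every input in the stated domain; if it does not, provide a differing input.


There is a counterexample at a=-4, b=-2: 24 on one side, 16 on the other.
price: val becomes 4; next cur becomes 0; next (((val * -5) - (-2 - b)) < (cur - a)) evaluates to true; next cur becomes 8; next res becomes 1; next at i=-1:; next res becomes 5; next at i=0:; next res becomes 9; next at i=1:; next res becomes 13; next at i=2:; next res becomes 17; next at i=3:; next res becomes 21; next at i=4:; next res becomes 25; next val becomes 6; next final value 24
price_opt: val becomes 4; next cur becomes 0; next (!(((val * -5) - (-2 - b)) >= (cur - a))) evaluates to true; next cur becomes 8; next res becomes 1; next at i=-1:; next res becomes 5; next at i=0:; next res becomes 9; next at i=1:; next res becomes 13; next at i=2:; next res becomes 17; next at i=3:; next res becomes 21; next at i=4:; next res becomes 25; next final value 16
verdict: not equivalent; witness: a=-4, b=-2


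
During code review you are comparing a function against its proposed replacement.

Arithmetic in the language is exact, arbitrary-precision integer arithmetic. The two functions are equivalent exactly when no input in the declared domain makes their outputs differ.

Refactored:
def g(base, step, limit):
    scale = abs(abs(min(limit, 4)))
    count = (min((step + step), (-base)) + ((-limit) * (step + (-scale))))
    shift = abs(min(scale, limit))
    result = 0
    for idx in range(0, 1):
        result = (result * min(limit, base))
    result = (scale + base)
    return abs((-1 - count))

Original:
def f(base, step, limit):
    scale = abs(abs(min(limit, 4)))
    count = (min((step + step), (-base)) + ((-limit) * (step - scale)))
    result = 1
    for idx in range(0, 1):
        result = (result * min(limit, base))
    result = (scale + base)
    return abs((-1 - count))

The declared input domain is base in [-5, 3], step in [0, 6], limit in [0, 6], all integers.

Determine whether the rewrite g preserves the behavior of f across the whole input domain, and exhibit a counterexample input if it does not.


The one real change (`1` became `0`) has no effect anywhere in the declared ranges.
Spot check at base=2, step=1, limit=3 — f: scale becomes 3; next count becomes 4; next result becomes 1; next at idx=0:; next result becomes 2; next result becomes 5; next final value 5. g: scale becomes 3; next count becomes 4; next shift becomes 3; next result becomes 0; next at idx=0:; next result becomes 0; next result becomes 5; next final value 5. Both give 5.
Checked all 441 inputs in the declared domain: the outputs agree on every one.
verdict: equivalent


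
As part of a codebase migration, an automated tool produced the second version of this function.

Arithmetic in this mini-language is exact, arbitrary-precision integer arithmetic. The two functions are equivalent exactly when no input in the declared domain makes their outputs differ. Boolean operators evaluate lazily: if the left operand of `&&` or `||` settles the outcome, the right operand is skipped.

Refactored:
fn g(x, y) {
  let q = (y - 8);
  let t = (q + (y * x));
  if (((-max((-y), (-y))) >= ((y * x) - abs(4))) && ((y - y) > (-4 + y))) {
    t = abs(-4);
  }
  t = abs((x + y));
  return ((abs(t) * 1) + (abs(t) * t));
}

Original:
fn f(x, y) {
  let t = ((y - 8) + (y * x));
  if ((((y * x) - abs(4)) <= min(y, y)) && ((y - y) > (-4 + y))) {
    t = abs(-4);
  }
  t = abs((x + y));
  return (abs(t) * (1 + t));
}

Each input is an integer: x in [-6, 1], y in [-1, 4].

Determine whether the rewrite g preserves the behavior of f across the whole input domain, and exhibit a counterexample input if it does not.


Comparing the listings, the differences include: comparison usage differs; also local variable names differ; also statement counts differ; also min/max/abs usage differs; also arithmetic usage differs.
Tracing x=-5, y=1: f: t becomes -12; next ((((y * x) - abs(4)) <= min(y, y)) && ((y - y) > (-4 + y))) evaluates to true; next t becomes 4; next t becomes 4; next final value 20 | g: q becomes -7; next t becomes -12; next (((-max((-y), (-y))) >= ((y * x) - abs(4))) && ((y - y) > (-4 + y))) evaluates to true; next t becomes 4; next t becomes 4; next final value 20 — matching result 20.
Checked all 48 inputs in the declared domain: the outputs agree on every one.
verdict: equivalent


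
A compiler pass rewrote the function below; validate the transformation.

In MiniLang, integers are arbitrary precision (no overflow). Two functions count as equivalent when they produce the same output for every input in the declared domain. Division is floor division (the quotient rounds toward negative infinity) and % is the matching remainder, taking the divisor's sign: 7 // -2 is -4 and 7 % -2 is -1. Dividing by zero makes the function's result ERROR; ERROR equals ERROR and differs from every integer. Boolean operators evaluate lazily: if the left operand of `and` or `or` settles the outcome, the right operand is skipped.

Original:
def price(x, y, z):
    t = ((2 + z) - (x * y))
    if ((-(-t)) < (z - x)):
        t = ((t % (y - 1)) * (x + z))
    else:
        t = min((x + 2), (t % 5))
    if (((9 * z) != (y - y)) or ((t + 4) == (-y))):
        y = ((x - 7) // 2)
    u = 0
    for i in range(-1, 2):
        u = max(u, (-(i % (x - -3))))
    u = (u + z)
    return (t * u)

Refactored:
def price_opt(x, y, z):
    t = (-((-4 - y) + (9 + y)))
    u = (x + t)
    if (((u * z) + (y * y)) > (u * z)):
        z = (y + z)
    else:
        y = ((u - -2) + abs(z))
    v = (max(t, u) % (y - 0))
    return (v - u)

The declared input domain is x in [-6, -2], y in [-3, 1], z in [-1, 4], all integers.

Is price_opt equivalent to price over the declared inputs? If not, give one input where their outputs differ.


On input x=-6, y=-3, z=-1, price returns 7 while price_opt returns 9.
verdict: not equivalent; witness: x=-6, y=-3, z=-1


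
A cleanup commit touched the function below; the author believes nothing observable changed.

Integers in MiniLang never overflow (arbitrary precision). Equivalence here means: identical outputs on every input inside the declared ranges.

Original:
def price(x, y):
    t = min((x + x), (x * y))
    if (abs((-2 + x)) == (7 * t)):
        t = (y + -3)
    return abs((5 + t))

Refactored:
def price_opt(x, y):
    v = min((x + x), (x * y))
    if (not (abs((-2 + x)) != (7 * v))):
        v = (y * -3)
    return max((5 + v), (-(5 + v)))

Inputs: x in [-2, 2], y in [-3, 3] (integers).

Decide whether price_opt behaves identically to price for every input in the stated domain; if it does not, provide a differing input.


Run the pair on x=2, y=0.
price: t=0, then (abs((-2 + x)) == (7 * t)) is true, then t=-3, then returns 2
price_opt: v=0, then (not (abs((-2 + x)) != (7 * v))) is true, then v=0, then returns 5
2 != 5, so the rewrite changes behavior.
verdict: not equivalent; witness: x=2, y=0


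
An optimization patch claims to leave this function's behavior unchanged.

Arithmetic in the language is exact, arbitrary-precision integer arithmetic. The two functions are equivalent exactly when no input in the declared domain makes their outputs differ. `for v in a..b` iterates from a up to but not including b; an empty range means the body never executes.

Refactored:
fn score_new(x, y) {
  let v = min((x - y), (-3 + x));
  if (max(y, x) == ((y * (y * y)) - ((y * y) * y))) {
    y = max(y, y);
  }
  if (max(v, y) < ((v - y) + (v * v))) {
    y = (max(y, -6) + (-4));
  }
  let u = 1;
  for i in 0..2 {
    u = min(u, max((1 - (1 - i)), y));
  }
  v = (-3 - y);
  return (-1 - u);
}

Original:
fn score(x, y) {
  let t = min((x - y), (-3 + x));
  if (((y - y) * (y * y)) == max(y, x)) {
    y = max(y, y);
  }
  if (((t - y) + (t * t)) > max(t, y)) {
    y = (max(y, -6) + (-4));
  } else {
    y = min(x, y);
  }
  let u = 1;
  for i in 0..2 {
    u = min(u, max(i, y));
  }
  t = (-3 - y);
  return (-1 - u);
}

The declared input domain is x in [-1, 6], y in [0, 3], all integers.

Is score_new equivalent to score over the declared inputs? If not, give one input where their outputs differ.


On input x=0, y=3, score returns -1 while score_new returns -2.
verdict: not equivalent; witness: x=0, y=3


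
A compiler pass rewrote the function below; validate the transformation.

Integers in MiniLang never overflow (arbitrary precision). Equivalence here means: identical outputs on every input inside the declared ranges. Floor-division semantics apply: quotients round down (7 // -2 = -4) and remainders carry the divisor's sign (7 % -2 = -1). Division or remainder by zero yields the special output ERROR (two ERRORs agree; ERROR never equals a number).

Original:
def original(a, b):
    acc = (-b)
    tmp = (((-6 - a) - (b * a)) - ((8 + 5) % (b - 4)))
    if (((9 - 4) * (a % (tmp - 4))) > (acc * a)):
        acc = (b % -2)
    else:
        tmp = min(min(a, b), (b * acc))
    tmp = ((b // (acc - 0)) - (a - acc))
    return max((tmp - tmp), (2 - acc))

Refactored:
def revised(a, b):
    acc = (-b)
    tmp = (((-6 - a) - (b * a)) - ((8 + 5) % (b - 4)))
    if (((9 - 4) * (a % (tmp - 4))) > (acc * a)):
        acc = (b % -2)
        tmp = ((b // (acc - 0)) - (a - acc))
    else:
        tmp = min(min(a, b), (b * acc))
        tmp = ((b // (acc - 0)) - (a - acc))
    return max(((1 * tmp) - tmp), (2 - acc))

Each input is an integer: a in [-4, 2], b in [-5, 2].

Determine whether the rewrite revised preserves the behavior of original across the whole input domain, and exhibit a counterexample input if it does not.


Comparing the listings, the differences include: statement counts differ, plus constant usage differs, plus arithmetic usage differs.
Spot check at a=-3, b=-5 — original: acc=5, then tmp=-13, then (((9 - 4) * (a % (tmp - 4))) > (acc * a)) is false, then tmp=-25, then tmp=7, then returns 0. revised: acc=5, then tmp=-13, then (((9 - 4) * (a % (tmp - 4))) > (acc * a)) is false, then tmp=-25, then tmp=7, then returns 0. Both give 0.
Checked all 56 inputs in the declared domain: the outputs agree on every one.
verdict: equivalent


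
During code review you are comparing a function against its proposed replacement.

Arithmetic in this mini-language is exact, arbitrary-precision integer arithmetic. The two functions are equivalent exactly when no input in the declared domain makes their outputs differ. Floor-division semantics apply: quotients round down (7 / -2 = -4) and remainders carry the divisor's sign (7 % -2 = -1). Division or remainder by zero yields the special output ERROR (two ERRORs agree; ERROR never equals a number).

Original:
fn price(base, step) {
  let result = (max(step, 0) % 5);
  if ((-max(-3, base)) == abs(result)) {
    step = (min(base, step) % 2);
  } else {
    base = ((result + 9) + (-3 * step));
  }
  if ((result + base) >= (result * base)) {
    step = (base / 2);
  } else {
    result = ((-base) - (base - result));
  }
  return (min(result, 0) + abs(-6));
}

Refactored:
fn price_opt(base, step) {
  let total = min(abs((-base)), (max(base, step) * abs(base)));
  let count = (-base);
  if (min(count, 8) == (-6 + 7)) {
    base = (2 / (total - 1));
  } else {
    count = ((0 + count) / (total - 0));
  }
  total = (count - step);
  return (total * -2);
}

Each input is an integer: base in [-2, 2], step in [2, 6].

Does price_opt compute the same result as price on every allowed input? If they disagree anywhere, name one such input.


Not equivalent: base=-2, step=2 separates them (6 vs 2).
price: result = 2; ((-max(-3, base)) == abs(result)) -> true; step = 0; ((result + base) >= (result * base)) -> true; step = -1; return 6
price_opt: total = 2; count = 2; (min(count, 8) == (-6 + 7)) -> false; count = 1; total = -1; return 2
verdict: not equivalent; witness: base=-2, step=2


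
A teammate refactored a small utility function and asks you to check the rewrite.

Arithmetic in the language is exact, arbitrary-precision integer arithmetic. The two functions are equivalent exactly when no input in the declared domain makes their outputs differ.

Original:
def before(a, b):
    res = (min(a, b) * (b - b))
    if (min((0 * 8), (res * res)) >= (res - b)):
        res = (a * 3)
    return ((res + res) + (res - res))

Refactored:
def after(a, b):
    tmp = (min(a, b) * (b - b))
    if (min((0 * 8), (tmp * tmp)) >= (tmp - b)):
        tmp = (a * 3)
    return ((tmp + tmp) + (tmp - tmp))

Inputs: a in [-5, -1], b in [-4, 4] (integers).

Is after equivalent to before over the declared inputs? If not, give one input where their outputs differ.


Changes here: local variable names differ; the full 45-point sweep finds no disagreement.
verdict: equivalent


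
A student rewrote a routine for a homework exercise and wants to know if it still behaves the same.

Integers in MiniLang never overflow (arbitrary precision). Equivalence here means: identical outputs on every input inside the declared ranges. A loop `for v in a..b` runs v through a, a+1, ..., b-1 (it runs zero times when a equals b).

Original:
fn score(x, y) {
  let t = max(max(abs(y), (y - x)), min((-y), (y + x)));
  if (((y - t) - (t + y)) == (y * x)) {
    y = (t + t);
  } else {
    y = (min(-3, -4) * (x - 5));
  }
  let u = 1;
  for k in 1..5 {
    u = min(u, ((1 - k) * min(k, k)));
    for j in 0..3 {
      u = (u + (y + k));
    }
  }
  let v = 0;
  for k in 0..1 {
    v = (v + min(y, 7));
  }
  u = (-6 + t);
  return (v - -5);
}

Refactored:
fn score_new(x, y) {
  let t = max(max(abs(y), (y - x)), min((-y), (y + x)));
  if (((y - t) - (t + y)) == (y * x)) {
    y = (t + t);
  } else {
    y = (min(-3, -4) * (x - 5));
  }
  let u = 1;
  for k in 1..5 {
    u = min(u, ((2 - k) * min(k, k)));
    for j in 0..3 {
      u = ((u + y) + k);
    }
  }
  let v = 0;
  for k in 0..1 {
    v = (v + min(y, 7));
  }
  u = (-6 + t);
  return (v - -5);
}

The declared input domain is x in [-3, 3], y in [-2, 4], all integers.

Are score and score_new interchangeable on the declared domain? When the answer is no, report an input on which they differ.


Equivalent. Although `1` became `2`, no input in the stated domain can expose it.
Every one of the 49 inputs gives matching results.
As a probe, take x=1, y=2: score runs t=2, then (((y - t) - (t + y)) == (y * x)) is false, then y=16, then u=1, then (k=1), then u=0, then (j=0), then u=17, then (j=1), then u=34, then (j=2), then u=51, then (k=2), then u=-2, then (j=0), then u=16, then (j=1), then u=34, then (j=2), then u=52, then (k=3), then u=-6, then (j=0), then u=13, then (j=1), then u=32, then (j=2), then u=51, then (k=4), then u=-12, then (j=0), then u=8, then (j=1), then u=28, then (j=2), then u=48, then v=0, then (k=0), then v=7, then u=-4, then returns 12; score_new runs t=2, then (((y - t) - (t + y)) == (y * x)) is false, then y=16, then u=1, then (k=1), then u=1, then (j=0), then u=18, then (j=1), then u=35, then (j=2), then u=52, then (k=2), then u=0, then (j=0), then u=18, then (j=1), then u=36, then (j=2), then u=54, then (k=3), then u=-3, then (j=0), then u=16, then (j=1), then u=35, then (j=2), then u=54, then (k=4), then u=-8, then (j=0), then u=12, then (j=1), then u=32, then (j=2), then u=52, then v=0, then (k=0), then v=7, then u=-4, then returns 12; both end at 12.
verdict: equivalent


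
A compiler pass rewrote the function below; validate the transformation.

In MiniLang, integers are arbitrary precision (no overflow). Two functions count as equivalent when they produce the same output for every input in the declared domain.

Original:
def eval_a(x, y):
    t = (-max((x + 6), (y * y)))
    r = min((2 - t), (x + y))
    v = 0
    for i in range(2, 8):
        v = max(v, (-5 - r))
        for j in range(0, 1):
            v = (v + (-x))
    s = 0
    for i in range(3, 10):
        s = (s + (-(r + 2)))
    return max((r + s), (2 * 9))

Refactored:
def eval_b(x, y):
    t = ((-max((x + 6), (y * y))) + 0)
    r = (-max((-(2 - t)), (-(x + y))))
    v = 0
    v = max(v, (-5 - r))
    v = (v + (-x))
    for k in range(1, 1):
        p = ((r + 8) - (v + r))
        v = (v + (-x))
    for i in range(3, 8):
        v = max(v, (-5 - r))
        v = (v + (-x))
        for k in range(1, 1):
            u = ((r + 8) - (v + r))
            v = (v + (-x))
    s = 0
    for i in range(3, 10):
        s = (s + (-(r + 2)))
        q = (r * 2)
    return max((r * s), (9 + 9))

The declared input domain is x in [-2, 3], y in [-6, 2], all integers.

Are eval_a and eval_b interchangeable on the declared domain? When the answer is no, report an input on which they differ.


The rewrite breaks on x=-2, y=-6, where the results are 34 and 18.
eval_a: t=-36, then r=-8, then v=0, then (i=2), then v=3, then (j=0), then v=5, then (i=3), then v=5, then (j=0), then v=7, then (i=4), then v=7, then (j=0), then v=9, then (i=5), then v=9, then (j=0), then v=11, then (i=6), then v=11, then (j=0), then v=13, then (i=7), then v=13, then (j=0), then v=15, then s=0, then (i=3), then s=6, then (i=4), then s=12, then (i=5), then s=18, then (i=6), then s=24, then (i=7), then s=30, then (i=8), then s=36, then (i=9), then s=42, then returns 34
eval_b: t=-36, then r=-8, then v=0, then v=3, then v=5, then the loop over k runs zero times, then (i=3), then v=5, then v=7, then the loop over k runs zero times, then (i=4), then v=7, then v=9, then the loop over k runs zero times, then (i=5), then v=9, then v=11, then the loop over k runs zero times, then (i=6), then v=11, then v=13, then the loop over k runs zero times, then (i=7), then v=13, then v=15, then the loop over k runs zero times, then s=0, then (i=3), then s=6, then q=-16, then (i=4), then s=12, then q=-16, then (i=5), then s=18, then q=-16, then (i=6), then s=24, then q=-16, then (i=7), then s=30, then q=-16, then (i=8), then s=36, then q=-16, then (i=9), then s=42, then q=-16, then returns 18
verdict: not equivalent; witness: x=-2, y=-6


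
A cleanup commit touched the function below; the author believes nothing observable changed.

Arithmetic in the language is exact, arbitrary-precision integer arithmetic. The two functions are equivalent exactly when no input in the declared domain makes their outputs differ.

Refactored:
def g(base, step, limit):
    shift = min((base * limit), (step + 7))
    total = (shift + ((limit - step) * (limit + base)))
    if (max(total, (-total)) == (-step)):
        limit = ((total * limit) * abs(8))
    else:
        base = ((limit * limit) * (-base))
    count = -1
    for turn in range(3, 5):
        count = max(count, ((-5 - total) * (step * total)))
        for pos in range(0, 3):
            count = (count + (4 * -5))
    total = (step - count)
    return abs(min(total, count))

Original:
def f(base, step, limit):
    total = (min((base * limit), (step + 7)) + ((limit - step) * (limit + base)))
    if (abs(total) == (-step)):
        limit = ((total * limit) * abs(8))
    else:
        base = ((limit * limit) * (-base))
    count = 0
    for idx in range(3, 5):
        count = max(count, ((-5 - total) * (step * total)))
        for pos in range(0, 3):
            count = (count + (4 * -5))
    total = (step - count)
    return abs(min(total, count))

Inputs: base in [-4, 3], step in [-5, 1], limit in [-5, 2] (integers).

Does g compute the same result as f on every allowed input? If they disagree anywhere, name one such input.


base=-4, step=1, limit=-5 yields 120 from f but 121 from g.
verdict: not equivalent; witness: base=-4, step=1, limit=-5


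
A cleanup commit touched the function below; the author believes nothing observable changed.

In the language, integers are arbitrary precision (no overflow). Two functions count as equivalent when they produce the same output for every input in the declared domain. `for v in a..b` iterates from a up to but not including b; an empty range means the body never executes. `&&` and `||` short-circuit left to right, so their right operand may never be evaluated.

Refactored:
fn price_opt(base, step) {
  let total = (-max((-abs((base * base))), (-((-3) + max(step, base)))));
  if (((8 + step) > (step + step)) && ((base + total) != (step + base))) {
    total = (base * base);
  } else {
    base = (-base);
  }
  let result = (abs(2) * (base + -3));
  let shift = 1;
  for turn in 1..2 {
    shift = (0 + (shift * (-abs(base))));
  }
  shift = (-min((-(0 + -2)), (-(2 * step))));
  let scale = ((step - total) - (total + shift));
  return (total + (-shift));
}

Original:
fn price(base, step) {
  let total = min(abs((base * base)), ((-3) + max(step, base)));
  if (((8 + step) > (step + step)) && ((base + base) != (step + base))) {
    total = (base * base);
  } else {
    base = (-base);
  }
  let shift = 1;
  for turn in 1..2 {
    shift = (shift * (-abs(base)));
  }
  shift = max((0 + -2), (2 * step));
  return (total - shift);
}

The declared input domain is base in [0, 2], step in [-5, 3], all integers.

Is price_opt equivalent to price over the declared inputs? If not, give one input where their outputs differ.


Take base=0, step=-3.
price: total becomes -3; next (((8 + step) > (step + step)) && ((base + base) != (step + base))) evaluates to true; next total becomes 0; next shift becomes 1; next at turn=1:; next shift becomes 0; next shift becomes -2; next final value 2
price_opt: total becomes -3; next (((8 + step) > (step + step)) && ((base + total) != (step + base))) evaluates to false; next base becomes 0; next result becomes -6; next shift becomes 1; next at turn=1:; next shift becomes 0; next shift becomes -2; next scale becomes 5; next final value -1
2 and -1 differ, so these are not the same function on this domain.
verdict: not equivalent; witness: base=0, step=-3


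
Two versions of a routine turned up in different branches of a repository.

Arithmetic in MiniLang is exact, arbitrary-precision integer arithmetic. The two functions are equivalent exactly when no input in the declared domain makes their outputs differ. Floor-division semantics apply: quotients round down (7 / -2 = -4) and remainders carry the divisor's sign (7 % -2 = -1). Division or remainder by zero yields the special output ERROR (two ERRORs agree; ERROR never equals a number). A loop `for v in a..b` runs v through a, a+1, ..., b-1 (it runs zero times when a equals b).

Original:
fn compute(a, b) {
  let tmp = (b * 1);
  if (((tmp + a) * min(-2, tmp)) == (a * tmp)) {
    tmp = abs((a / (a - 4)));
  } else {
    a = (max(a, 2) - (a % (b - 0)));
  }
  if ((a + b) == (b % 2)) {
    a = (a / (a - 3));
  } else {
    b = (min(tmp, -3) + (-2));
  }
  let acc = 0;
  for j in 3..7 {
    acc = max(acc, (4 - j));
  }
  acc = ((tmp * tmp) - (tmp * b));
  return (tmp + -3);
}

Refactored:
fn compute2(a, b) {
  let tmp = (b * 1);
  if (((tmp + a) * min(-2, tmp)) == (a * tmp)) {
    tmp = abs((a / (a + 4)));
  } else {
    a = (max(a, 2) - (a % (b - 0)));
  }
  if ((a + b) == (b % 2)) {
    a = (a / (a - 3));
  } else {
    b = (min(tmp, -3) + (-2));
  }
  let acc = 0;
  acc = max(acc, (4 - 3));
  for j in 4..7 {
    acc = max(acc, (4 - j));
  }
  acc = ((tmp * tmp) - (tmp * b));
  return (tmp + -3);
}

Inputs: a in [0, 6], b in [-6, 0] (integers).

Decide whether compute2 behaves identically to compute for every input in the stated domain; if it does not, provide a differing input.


Not equivalent: a=2, b=-1 separates them (-2 vs -3).
compute: tmp := -1 | (((tmp + a) * min(-2, tmp)) == (a * tmp)): true | tmp := 1 | ((a + b) == (b % 2)): true | a := -2 | acc := 0 | iter j=3: | acc := 1 | iter j=4: | acc := 1 | iter j=5: | acc := 1 | iter j=6: | acc := 1 | acc := 2 | result -2
compute2: tmp := -1 | (((tmp + a) * min(-2, tmp)) == (a * tmp)): true | tmp := 0 | ((a + b) == (b % 2)): true | a := -2 | acc := 0 | acc := 1 | iter j=4: | acc := 1 | iter j=5: | acc := 1 | iter j=6: | acc := 1 | acc := 0 | result -3
verdict: not equivalent; witness: a=2, b=-1


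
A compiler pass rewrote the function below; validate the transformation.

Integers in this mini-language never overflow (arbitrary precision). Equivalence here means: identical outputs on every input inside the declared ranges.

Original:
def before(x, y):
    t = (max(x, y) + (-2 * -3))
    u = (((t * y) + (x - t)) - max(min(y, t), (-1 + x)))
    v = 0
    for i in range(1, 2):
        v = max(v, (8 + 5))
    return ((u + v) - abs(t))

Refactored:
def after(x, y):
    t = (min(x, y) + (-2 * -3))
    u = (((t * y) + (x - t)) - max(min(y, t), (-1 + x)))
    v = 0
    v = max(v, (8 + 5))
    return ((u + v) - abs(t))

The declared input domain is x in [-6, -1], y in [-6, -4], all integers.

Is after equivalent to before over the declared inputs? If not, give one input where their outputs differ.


Input x=-6, y=-5: 5 from before versus 12 from after.
verdict: not equivalent; witness: x=-6, y=-5


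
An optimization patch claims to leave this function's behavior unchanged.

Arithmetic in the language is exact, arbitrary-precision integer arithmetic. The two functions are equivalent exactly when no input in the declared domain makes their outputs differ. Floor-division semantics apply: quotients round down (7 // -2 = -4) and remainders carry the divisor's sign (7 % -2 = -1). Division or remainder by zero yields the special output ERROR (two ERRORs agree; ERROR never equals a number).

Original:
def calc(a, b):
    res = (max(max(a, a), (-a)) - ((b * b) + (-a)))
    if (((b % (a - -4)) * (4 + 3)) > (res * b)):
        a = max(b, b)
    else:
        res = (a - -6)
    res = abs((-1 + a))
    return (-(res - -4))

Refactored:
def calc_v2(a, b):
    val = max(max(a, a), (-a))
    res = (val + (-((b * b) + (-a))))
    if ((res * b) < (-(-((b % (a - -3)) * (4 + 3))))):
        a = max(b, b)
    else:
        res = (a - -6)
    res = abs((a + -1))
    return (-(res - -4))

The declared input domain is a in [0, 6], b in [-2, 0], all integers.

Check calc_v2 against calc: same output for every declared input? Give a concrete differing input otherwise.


Evaluate both at a=0, b=-2.
calc: res becomes -4; next (((b % (a - -4)) * (4 + 3)) > (res * b)) evaluates to true; next a becomes -2; next res becomes 3; next final value -7
calc_v2: val becomes 0; next res becomes -4; next ((res * b) < (-(-((b % (a - -3)) * (4 + 3))))) evaluates to false; next res becomes 6; next res becomes 1; next final value -5
-7 and -5 differ, so these are not the same function on this domain.
verdict: not equivalent; witness: a=0, b=-2
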